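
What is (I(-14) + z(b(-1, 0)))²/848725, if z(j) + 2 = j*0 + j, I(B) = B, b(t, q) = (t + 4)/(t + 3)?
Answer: 841/3394900 ≈ 0.00024772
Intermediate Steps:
b(t, q) = (4 + t)/(3 + t)
z(j) = -2 + j (z(j) = -2 + (j*0 + j) = -2 + (0 + j) = -2 + j)
(I(-14) + z(b(-1, 0)))²/848725 = (-14 + (-2 + (4 - 1)/(3 - 1)))²/848725 = (-14 + (-2 + 3/2))²*(1/848725) = (-14 - ½)²*(1/848725) = (-29/2)²*(1/848725) = (841/4)*(1/848725) = 841/3394900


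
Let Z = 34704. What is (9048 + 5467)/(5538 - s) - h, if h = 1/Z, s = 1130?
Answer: 62965519/19121904 ≈ 3.2928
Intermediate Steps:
h = 1/34704 ≈ 2.8815e-5
(9048 + 5467)/(5538 - s) - h = (9048 + 5467)/(5538 - 1*1130) - 1*1/34704 = 14515/(5538 - 1130) - 1/34704 = 14515/4408 - 1/34704 = 62965519/19121904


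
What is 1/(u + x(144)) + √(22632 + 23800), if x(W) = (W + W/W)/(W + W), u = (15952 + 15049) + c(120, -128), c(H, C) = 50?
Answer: 288/8942833 + 4*√2902 ≈ 215.48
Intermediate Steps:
u = 31051 (u = (15952 + 15049) + 50 = 31001 + 50 = 31051)
x(W) = (1 + W)/(2*W) (x(W) = (W + 1)/((2*W)) = (1 + W)*(1/(2*W)) = (1 + W)/(2*W))
1/(u + x(144)) + √(22632 + 23800) = 1/(31051 + (½)*(1 + 144)/144) + √(22632 + 23800) = 1/(31051 + (½)*(1/144)*145) + √46432 = 1/(31051 + 145/288) + 4*√2902 = 1/(8942833/288) + 4*√2902 = 288/8942833 + 4*√2902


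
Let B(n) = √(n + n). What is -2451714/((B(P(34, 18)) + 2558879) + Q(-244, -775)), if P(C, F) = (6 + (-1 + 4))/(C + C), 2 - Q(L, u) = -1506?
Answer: -213429446212812/222889774052137 + 7355142*√34/222889774052137 ≈ -0.95756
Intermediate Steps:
Q(L, u) = 1508 (Q(L, u) = 2 - 1*(-1506) = 2 + 1506 = 1508)
P(C, F) = 9/(2*C) (P(C, F) = (6 + 3)/((2*C)) = 9*(1/(2*C)) = 9/(2*C))
B(n) = √2*√n (B(n) = √(2*n) = √2*√n)
-2451714/((B(P(34, 18)) + 2558879) + Q(-244, -775)) = -2451714/((√2*√((9/2)/34) + 2558879) + 1508) = -2451714/((√2*√((9/2)*(1/34)) + 2558879) + 1508) = -2451714/((√2*√(9/68) + 2558879) + 1508) = -2451714/((√2*(3*√17/34) + 2558879) + 1508) = -2451714/((3*√34/34 + 2558879) + 1508) = -2451714/((2558879 + 3*√34/34) + 1508) = -2451714/(2560387 + 3*√34/34)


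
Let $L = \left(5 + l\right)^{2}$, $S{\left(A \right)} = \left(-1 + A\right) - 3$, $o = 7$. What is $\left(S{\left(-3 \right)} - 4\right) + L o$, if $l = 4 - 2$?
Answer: $332$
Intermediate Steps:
$l = 2$ ($l = 4 - 2 = 2$)
$S{\left(A \right)} = -4 + A$
$L = 49$ ($L = \left(5 + 2\right)^{2} = 7^{2} = 49$)
$\left(S{\left(-3 \right)} - 4\right) + L o = \left(\left(-4 - 3\right) - 4\right) + 49 \cdot 7 = \left(-7 - 4\right) + 343 = -11 + 343 = 332$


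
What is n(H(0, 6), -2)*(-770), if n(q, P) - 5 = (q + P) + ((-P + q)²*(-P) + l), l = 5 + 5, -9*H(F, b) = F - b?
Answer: -193270/9 ≈ -21474.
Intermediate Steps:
H(F, b) = -F/9 + b/9 (H(F, b) = -(F - b)/9 = -F/9 + b/9)
l = 10
n(q, P) = 15 + P + q - P*(q - P)² (n(q, P) = 5 + ((q + P) + ((-P + q)²*(-P) + 10)) = 5 + ((P + q) + ((q - P)²*(-P) + 10)) = 5 + ((P + q) + (-P*(q - P)² + 10)) = 5 + ((P + q) + (10 - P*(q - P)²)) = 5 + (10 + P + q - P*(q - P)²) = 15 + P + q - P*(q - P)²)
n(H(0, 6), -2)*(-770) = (15 - 2 + (-⅑*0 + (⅑)*6) - 1*(-2)*(-2 - (-⅑*0 + (⅑)*6))²)*(-770) = (15 - 2 + (0 + ⅔) - 1*(-2)*(-2 - (0 + ⅔))²)*(-770) = (15 - 2 + ⅔ - 1*(-2)*(-2 - 1*⅔)²)*(-770) = (15 - 2 + ⅔ - 1*(-2)*(-2 - ⅔)²)*(-770) = (15 - 2 + ⅔ - 1*(-2)*(-8/3)²)*(-770) = (15 - 2 + ⅔ - 1*(-2)*64/9)*(-770) = (15 - 2 + ⅔ + 128/9)*(-770) = (251/9)*(-770) = -193270/9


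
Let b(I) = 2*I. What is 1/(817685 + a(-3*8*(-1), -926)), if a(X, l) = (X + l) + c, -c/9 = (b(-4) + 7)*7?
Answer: 1/816846 ≈ 1.2242e-6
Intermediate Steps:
c = 63 (c = -9*(2*(-4) + 7)*7 = -9*(-8 + 7)*7 = -(-9)*7 = -9*(-7) = 63)
a(X, l) = 63 + X + l (a(X, l) = (X + l) + 63 = 63 + X + l)
1/(817685 + a(-3*8*(-1), -926)) = 1/(817685 + (63 - 3*8*(-1) - 926)) = 1/(817685 + (63 - 24*(-1) - 926)) = 1/(817685 + (63 + 24 - 926)) = 1/(817685 - 839) = 1/816846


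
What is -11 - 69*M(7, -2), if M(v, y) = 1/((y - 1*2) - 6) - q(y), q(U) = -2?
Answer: -1421/10 ≈ -142.10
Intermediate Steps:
M(v, y) = 2 + 1/(-8 + y) (M(v, y) = 1/((y - 1*2) - 6) - 1*(-2) = 1/((y - 2) - 6) + 2 = 1/((-2 + y) - 6) + 2 = 1/(-8 + y) + 2 = 2 + 1/(-8 + y))
-11 - 69*M(7, -2) = -11 - 69*(-15 + 2*(-2))/(-8 - 2) = -11 - 69*(-15 - 4)/(-10) = -11 - (-69)*(-19)/10 = -11 - 69*19/10 = -11 - 1311/10 = -1421/10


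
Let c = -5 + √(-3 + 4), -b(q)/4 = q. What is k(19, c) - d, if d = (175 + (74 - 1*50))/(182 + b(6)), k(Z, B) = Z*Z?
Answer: 56839/158 ≈ 359.74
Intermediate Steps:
b(q) = -4*q
c = -4 (c = -5 + √1 = -5 + 1 = -4)
k(Z, B) = Z²
d = 199/158 (d = (175 + (74 - 1*50))/(182 - 4*6) = (175 + (74 - 50))/(182 - 24) = (175 + 24)/158 = 199*(1/158) = 199/158 ≈ 1.2595)
k(19, c) - d = 19² - 1*199/158 = 361 - 199/158 = 56839/158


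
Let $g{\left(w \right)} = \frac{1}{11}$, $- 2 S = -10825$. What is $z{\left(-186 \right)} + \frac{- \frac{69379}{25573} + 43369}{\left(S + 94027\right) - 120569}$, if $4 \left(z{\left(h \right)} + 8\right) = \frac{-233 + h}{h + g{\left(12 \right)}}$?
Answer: $- \frac{83882756426097}{8840039349260} \approx -9.489$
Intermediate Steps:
$S = \frac{10825}{2}$ ($S = \left(- \frac{1}{2}\right) \left(-10825\right) = \frac{10825}{2} \approx 5412.5$)
$g{\left(w \right)} = \frac{1}{11}$
$z{\left(h \right)} = -8 + \frac{-233 + h}{4 \left(\frac{1}{11} + h\right)}$ ($z{\left(h \right)} = -8 + \frac{\left(-233 + h\right) \frac{1}{h + \frac{1}{11}}}{4} = -8 + \frac{\left(-233 + h\right) \frac{1}{\frac{1}{11} + h}}{4} = -8 + \frac{\frac{1}{\frac{1}{11} + h} \left(-233 + h\right)}{4} = -8 + \frac{-233 + h}{4 \left(\frac{1}{11} + h\right)}$)
$z{\left(-186 \right)} + \frac{- \frac{69379}{25573} + 43369}{\left(S + 94027\right) - 120569} = \frac{-2595 - -63426}{4 \left(1 + 11 \left(-186\right)\right)} + \frac{- \frac{69379}{25573} + 43369}{\left(\frac{10825}{2} + 94027\right) - 120569} = \frac{-2595 + 63426}{4 \left(1 - 2046\right)} + \frac{\left(-69379\right) \frac{1}{25573} + 43369}{\frac{198879}{2} - 120569} = \frac{1}{4} \frac{1}{-2045} \cdot 60831 + \frac{- \frac{69379}{25573} + 43369}{- \frac{42259}{2}} = \frac{1}{4} \left(- \frac{1}{2045}\right) 60831 + \frac{1109006058}{25573} \left(- \frac{2}{42259}\right) = - \frac{60831}{8180} - \frac{2218012116}{1080689407} = - \frac{83882756426097}{8840039349260}$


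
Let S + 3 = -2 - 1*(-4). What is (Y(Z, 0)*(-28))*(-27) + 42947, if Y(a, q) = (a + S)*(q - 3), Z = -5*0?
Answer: 45215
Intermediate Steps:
Z = 0
S = -1 (S = -3 + (-2 - 1*(-4)) = -3 + (-2 + 4) = -3 + 2 = -1)
Y(a, q) = (-1 + a)*(-3 + q) (Y(a, q) = (a - 1)*(q - 3) = (-1 + a)*(-3 + q))
(Y(Z, 0)*(-28))*(-27) + 42947 = ((3 - 1*0 - 3*0 + 0*0)*(-28))*(-27) + 42947 = ((3 + 0 + 0 + 0)*(-28))*(-27) + 42947 = (3*(-28))*(-27) + 42947 = -84*(-27) + 42947 = 2268 + 42947 = 45215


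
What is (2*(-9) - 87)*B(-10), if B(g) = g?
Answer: 1050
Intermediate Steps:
(2*(-9) - 87)*B(-10) = (2*(-9) - 87)*(-10) = (-18 - 87)*(-10) = -105*(-10) = 1050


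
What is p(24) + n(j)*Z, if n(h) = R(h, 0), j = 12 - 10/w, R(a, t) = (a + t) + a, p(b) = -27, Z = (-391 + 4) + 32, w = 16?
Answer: -32413/4 ≈ -8103.3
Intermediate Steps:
Z = -355 (Z = -387 + 32 = -355)
R(a, t) = t + 2*a
j = 91/8 (j = 12 - 10/16 = 12 - 1*5/8 = 12 - 5/8 = 91/8 ≈ 11.375)
n(h) = 2*h (n(h) = 0 + 2*h = 2*h)
p(24) + n(j)*Z = -27 + (2*(91/8))*(-355) = -27 + (91/4)*(-355) = -27 - 32305/4 = -32413/4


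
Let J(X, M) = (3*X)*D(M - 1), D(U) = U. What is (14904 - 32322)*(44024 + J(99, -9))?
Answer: -715078572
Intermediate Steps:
J(X, M) = 3*X*(-1 + M) (J(X, M) = (3*X)*(M - 1) = (3*X)*(-1 + M) = 3*X*(-1 + M))
(14904 - 32322)*(44024 + J(99, -9)) = (14904 - 32322)*(44024 + 3*99*(-1 - 9)) = -17418*(44024 + 3*99*(-10)) = -17418*(44024 - 2970) = -17418*41054 = -715078572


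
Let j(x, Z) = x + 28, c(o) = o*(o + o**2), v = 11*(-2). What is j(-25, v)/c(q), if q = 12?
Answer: 1/624 ≈ 0.0016026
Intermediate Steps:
v = -22
j(x, Z) = 28 + x
j(-25, v)/c(q) = (28 - 25)/((12**2*(1 + 12))) = 3/((144*13)) = 3/1872 = 3*(1/1872) = 1/624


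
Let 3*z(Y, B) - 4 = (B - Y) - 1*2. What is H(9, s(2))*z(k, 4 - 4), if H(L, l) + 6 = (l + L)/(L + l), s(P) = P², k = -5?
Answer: -35/3 ≈ -11.667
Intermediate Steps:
H(L, l) = -5 (H(L, l) = -6 + (l + L)/(L + l) = -6 + (L + l)/(L + l) = -6 + 1 = -5)
z(Y, B) = ⅔ - Y/3 + B/3 (z(Y, B) = 4/3 + ((B - Y) - 1*2)/3 = 4/3 + ((B - Y) - 2)/3 = 4/3 + (-2 + B - Y)/3 = 4/3 + (-⅔ - Y/3 + B/3) = ⅔ - Y/3 + B/3)
H(9, s(2))*z(k, 4 - 4) = -5*(⅔ - ⅓*(-5) + (4 - 4)/3) = -5*(⅔ + 5/3 + (⅓)*0) = -5*(⅔ + 5/3 + 0) = -5*7/3 = -35/3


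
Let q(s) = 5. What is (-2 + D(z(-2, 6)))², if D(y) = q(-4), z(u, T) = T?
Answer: 9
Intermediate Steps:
D(y) = 5
(-2 + D(z(-2, 6)))² = (-2 + 5)² = 3² = 9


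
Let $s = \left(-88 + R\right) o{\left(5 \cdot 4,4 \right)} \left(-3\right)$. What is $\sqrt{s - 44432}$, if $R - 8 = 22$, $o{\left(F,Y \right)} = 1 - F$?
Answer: $i \sqrt{47738} \approx 218.49 i$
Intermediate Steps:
$R = 30$ ($R = 8 + 22 = 30$)
$s = -3306$ ($s = \left(-88 + 30\right) \left(1 - 5 \cdot 4\right) \left(-3\right) = - 58 \left(1 - 20\right) \left(-3\right) = - 58 \left(\left(-19\right) \left(-3\right)\right) = \left(-58\right) 57 = -3306$)
$\sqrt{s - 44432} = \sqrt{-3306 - 44432} = \sqrt{-47738} = i \sqrt{47738}$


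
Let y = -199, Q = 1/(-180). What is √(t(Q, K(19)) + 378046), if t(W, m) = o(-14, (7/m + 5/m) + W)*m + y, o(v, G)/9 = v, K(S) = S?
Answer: 3*√41717 ≈ 612.74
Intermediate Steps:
Q = -1/180 ≈ -0.0055556
o(v, G) = 9*v
t(W, m) = -199 - 126*m (t(W, m) = (9*(-14))*m - 199 = -126*m - 199 = -199 - 126*m)
√(t(Q, K(19)) + 378046) = √((-199 - 126*19) + 378046) = √((-199 - 2394) + 378046) = √(-2593 + 378046) = √375453 = 3*√41717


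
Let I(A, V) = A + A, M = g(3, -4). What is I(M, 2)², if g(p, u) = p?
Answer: 36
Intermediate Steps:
M = 3
I(A, V) = 2*A
I(M, 2)² = (2*3)² = 6² = 36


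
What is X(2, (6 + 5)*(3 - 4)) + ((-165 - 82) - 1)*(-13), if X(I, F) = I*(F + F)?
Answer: 3180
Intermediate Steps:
X(I, F) = 2*F*I (X(I, F) = I*(2*F) = 2*F*I)
X(2, (6 + 5)*(3 - 4)) + ((-165 - 82) - 1)*(-13) = 2*((6 + 5)*(3 - 4))*2 + ((-165 - 82) - 1)*(-13) = 2*(11*(-1))*2 + (-247 - 1)*(-13) = 2*(-11)*2 - 248*(-13) = -44 + 3224 = 3180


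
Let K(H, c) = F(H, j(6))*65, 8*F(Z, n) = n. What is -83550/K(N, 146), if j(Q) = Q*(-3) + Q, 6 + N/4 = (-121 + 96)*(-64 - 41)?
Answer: 11140/13 ≈ 856.92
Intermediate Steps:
N = 10476 (N = -24 + 4*((-121 + 96)*(-64 - 41)) = -24 + 4*(-25*(-105)) = -24 + 4*2625 = -24 + 10500 = 10476)
j(Q) = -2*Q (j(Q) = -3*Q + Q = -2*Q)
F(Z, n) = n/8
K(H, c) = -195/2 (K(H, c) = ((-2*6)/8)*65 = ((1/8)*(-12))*65 = -3/2*65 = -195/2)
-83550/K(N, 146) = -83550/(-195/2) = -83550*(-2/195) = 11140/13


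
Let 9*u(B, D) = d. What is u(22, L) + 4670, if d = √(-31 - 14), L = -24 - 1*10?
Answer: 4670 + I*√5/3 ≈ 4670.0 + 0.74536*I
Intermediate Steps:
L = -34 (L = -24 - 10 = -34)
d = 3*I*√5 (d = √(-45) = 3*I*√5 ≈ 6.7082*I)
u(B, D) = I*√5/3 (u(B, D) = (3*I*√5)/9 = I*√5/3)
u(22, L) + 4670 = I*√5/3 + 4670 = 4670 + I*√5/3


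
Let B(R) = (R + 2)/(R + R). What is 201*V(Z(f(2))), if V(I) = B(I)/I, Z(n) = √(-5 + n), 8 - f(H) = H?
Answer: 603/2 ≈ 301.50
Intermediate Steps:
f(H) = 8 - H
B(R) = (2 + R)/(2*R) (B(R) = (2 + R)/((2*R)) = (2 + R)*(1/(2*R)) = (2 + R)/(2*R))
V(I) = (2 + I)/(2*I²) (V(I) = ((2 + I)/(2*I))/I = (2 + I)/(2*I²))
201*V(Z(f(2))) = 201*((2 + √(-5 + (8 - 1*2)))/(2*(√(-5 + (8 - 1*2)))²)) = 201*((2 + √(-5 + (8 - 2)))/(2*(√(-5 + (8 - 2)))²)) = 201*((2 + √(-5 + 6))/(2*(√(-5 + 6))²)) = 201*((2 + √1)/(2*(√1)²)) = 201*((½)*(2 + 1)/1²) = 201*((½)*1*3) = 201*(3/2) = 603/2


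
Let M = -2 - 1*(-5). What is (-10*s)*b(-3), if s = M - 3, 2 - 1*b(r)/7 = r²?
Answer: 0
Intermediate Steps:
M = 3 (M = -2 + 5 = 3)
b(r) = 14 - 7*r²
s = 0 (s = 3 - 3 = 0)
(-10*s)*b(-3) = (-10*0)*(14 - 7*(-3)²) = 0*(14 - 7*9) = 0*(14 - 63) = 0*(-49) = 0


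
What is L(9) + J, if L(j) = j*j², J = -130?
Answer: 599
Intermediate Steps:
L(j) = j³
L(9) + J = 9³ - 130 = 729 - 130 = 599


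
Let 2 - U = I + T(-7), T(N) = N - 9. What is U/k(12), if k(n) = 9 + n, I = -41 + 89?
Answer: -10/7 ≈ -1.4286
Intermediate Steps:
I = 48
T(N) = -9 + N
U = -30 (U = 2 - (48 + (-9 - 7)) = 2 - (48 - 16) = 2 - 1*32 = 2 - 32 = -30)
U/k(12) = -30/(9 + 12) = -30/21 = -30*1/21 = -10/7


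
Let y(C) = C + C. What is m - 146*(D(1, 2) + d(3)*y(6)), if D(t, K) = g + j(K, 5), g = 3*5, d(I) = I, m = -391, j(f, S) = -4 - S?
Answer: -6523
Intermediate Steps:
y(C) = 2*C
g = 15
D(t, K) = 6 (D(t, K) = 15 + (-4 - 1*5) = 15 + (-4 - 5) = 15 - 9 = 6)
m - 146*(D(1, 2) + d(3)*y(6)) = -391 - 146*(6 + 3*(2*6)) = -391 - 146*(6 + 3*12) = -391 - 146*(6 + 36) = -391 - 146*42 = -391 - 6132 = -6523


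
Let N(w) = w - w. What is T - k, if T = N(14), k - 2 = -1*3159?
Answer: 3157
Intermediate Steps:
k = -3157 (k = 2 - 1*3159 = 2 - 3159 = -3157)
N(w) = 0
T = 0
T - k = 0 - 1*(-3157) = 0 + 3157 = 3157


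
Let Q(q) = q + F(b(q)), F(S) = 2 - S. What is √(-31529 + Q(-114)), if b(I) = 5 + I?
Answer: 2*I*√7883 ≈ 177.57*I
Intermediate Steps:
Q(q) = -3 (Q(q) = q + (2 - (5 + q)) = q + (2 + (-5 - q)) = q + (-3 - q) = -3)
√(-31529 + Q(-114)) = √(-31529 - 3) = √(-31532) = 2*I*√7883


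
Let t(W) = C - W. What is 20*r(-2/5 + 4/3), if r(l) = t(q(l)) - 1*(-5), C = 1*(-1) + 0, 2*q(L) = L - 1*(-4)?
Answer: 92/3 ≈ 30.667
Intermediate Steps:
q(L) = 2 + L/2 (q(L) = (L - 1*(-4))/2 = (L + 4)/2 = (4 + L)/2 = 2 + L/2)
C = -1 (C = -1 + 0 = -1)
t(W) = -1 - W
r(l) = 2 - l/2 (r(l) = (-1 - (2 + l/2)) - 1*(-5) = (-1 + (-2 - l/2)) + 5 = (-3 - l/2) + 5 = 2 - l/2)
20*r(-2/5 + 4/3) = 20*(2 - (-2/5 + 4/3)/2) = 20*(2 - (-2*⅕ + 4*(⅓))/2) = 20*(2 - (-⅖ + 4/3)/2) = 20*(2 - ½*14/15) = 20*(2 - 7/15) = 20*(23/15) = 92/3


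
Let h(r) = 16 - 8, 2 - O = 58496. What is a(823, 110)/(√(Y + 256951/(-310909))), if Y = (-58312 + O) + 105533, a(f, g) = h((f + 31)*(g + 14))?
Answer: -4*I*√272444435096043/876283527 ≈ -0.075345*I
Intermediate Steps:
O = -58494 (O = 2 - 1*58496 = 2 - 58496 = -58494)
h(r) = 8
a(f, g) = 8
Y = -11273 (Y = (-58312 - 58494) + 105533 = -116806 + 105533 = -11273)
a(823, 110)/(√(Y + 256951/(-310909))) = 8/(√(-11273 + 256951/(-310909))) = 8/(√(-11273 + 256951*(-1/310909))) = 8/(√(-11273 - 256951/310909)) = 8/(√(-3505134108/310909)) = 8/((2*I*√272444435096043/310909)) = 8*(-I*√272444435096043/1752567054) = -4*I*√272444435096043/876283527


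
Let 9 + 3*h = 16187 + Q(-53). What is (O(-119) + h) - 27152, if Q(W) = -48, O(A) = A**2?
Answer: -22843/3 ≈ -7614.3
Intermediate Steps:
h = 16130/3 (h = -3 + (16187 - 48)/3 = -3 + (1/3)*16139 = -3 + 16139/3 = 16130/3 ≈ 5376.7)
(O(-119) + h) - 27152 = ((-119)**2 + 16130/3) - 27152 = (14161 + 16130/3) - 27152 = 58613/3 - 27152 = -22843/3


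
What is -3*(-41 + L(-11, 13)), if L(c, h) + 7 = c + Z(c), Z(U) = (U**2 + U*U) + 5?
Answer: -564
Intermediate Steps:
Z(U) = 5 + 2*U**2 (Z(U) = (U**2 + U**2) + 5 = 2*U**2 + 5 = 5 + 2*U**2)
L(c, h) = -2 + c + 2*c**2 (L(c, h) = -7 + (c + (5 + 2*c**2)) = -7 + (5 + c + 2*c**2) = -2 + c + 2*c**2)
-3*(-41 + L(-11, 13)) = -3*(-41 + (-2 - 11 + 2*(-11)**2)) = -3*(-41 + (-2 - 11 + 2*121)) = -3*(-41 + (-2 - 11 + 242)) = -3*(-41 + 229) = -3*188 = -564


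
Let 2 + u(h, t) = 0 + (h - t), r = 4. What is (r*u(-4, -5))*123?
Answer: -492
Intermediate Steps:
u(h, t) = -2 + h - t (u(h, t) = -2 + (0 + (h - t)) = -2 + (h - t) = -2 + h - t)
(r*u(-4, -5))*123 = (4*(-2 - 4 - 1*(-5)))*123 = (4*(-2 - 4 + 5))*123 = (4*(-1))*123 = -4*123 = -492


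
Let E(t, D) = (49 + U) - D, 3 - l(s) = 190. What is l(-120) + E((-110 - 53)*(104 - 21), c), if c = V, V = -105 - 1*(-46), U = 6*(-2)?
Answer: -91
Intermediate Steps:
U = -12
l(s) = -187 (l(s) = 3 - 1*190 = 3 - 190 = -187)
V = -59 (V = -105 + 46 = -59)
c = -59
E(t, D) = 37 - D (E(t, D) = (49 - 12) - D = 37 - D)
l(-120) + E((-110 - 53)*(104 - 21), c) = -187 + (37 - 1*(-59)) = -187 + (37 + 59) = -187 + 96 = -91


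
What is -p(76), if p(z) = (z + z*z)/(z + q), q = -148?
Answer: 1463/18 ≈ 81.278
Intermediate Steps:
p(z) = (z + z²)/(-148 + z) (p(z) = (z + z*z)/(z - 148) = (z + z²)/(-148 + z))
-p(76) = -76*(1 + 76)/(-148 + 76) = -76*77/(-72) = -76*(-1)*77/72 = -1*(-1463/18) = 1463/18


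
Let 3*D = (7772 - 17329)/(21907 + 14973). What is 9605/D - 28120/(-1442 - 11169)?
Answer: -13401405646360/120523327 ≈ -1.1119e+5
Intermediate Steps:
D = -9557/110640 (D = ((7772 - 17329)/(21907 + 14973))/3 = (-9557/36880)/3 = (-9557*1/36880)/3 = (⅓)*(-9557/36880) = -9557/110640 ≈ -0.086379)
9605/D - 28120/(-1442 - 11169) = 9605/(-9557/110640) - 28120/(-1442 - 11169) = 9605*(-110640/9557) - 28120/(-12611) = -1062697200/9557 - 28120*(-1/12611) = -1062697200/9557 + 28120/12611 = -13401405646360/120523327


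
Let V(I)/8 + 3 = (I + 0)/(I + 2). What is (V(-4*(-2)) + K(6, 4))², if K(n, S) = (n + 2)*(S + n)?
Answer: 97344/25 ≈ 3893.8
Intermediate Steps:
V(I) = -24 + 8*I/(2 + I) (V(I) = -24 + 8*((I + 0)/(I + 2)) = -24 + 8*(I/(2 + I)) = -24 + 8*I/(2 + I))
K(n, S) = (2 + n)*(S + n)
(V(-4*(-2)) + K(6, 4))² = (16*(-3 - (-4)*(-2))/(2 - 4*(-2)) + (6² + 2*4 + 2*6 + 4*6))² = (16*(-3 - 1*8)/(2 + 8) + (36 + 8 + 12 + 24))² = (16*(-3 - 8)/10 + 80)² = (16*(⅒)*(-11) + 80)² = (-88/5 + 80)² = (312/5)² = 97344/25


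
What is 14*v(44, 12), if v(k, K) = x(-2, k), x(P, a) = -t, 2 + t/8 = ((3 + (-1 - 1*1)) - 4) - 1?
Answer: 672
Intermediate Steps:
t = -48 (t = -16 + 8*(((3 + (-1 - 1*1)) - 4) - 1) = -16 + 8*(((3 + (-1 - 1)) - 4) - 1) = -16 + 8*(((3 - 2) - 4) - 1) = -16 + 8*((1 - 4) - 1) = -16 + 8*(-3 - 1) = -16 + 8*(-4) = -16 - 32 = -48)
x(P, a) = 48 (x(P, a) = -1*(-48) = 48)
v(k, K) = 48
14*v(44, 12) = 14*48 = 672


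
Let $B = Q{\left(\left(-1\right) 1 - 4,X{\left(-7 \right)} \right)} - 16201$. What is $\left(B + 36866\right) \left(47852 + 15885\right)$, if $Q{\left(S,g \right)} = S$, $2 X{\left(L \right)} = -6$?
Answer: $1316806420$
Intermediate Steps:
$X{\left(L \right)} = -3$ ($X{\left(L \right)} = \frac{1}{2} \left(-6\right) = -3$)
$B = -16206$ ($B = \left(\left(-1\right) 1 - 4\right) - 16201 = \left(-1 - 4\right) - 16201 = -5 - 16201 = -16206$)
$\left(B + 36866\right) \left(47852 + 15885\right) = \left(-16206 + 36866\right) \left(47852 + 15885\right) = 20660 \cdot 63737 = 1316806420$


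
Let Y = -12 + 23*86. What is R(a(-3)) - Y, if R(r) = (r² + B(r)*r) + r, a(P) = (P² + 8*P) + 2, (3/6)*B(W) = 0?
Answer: -1810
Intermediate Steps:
Y = 1966 (Y = -12 + 1978 = 1966)
B(W) = 0 (B(W) = 2*0 = 0)
a(P) = 2 + P² + 8*P
R(r) = r + r² (R(r) = (r² + 0*r) + r = (r² + 0) + r = r² + r = r + r²)
R(a(-3)) - Y = (2 + (-3)² + 8*(-3))*(1 + (2 + (-3)² + 8*(-3))) - 1*1966 = (2 + 9 - 24)*(1 + (2 + 9 - 24)) - 1966 = -13*(1 - 13) - 1966 = -13*(-12) - 1966 = 156 - 1966 = -1810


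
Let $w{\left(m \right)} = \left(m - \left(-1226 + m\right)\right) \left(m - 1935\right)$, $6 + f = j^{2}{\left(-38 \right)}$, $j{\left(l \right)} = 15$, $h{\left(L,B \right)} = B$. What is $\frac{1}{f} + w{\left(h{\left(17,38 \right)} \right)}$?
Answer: $- \frac{509333117}{219} \approx -2.3257 \cdot 10^{6}$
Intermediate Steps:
$f = 219$ ($f = -6 + 15^{2} = -6 + 225 = 219$)
$w{\left(m \right)} = -2372310 + 1226 m$ ($w{\left(m \right)} = 1226 \left(-1935 + m\right) = -2372310 + 1226 m$)
$\frac{1}{f} + w{\left(h{\left(17,38 \right)} \right)} = \frac{1}{219} + \left(-2372310 + 1226 \cdot 38\right) = \frac{1}{219} + \left(-2372310 + 46588\right) = \frac{1}{219} - 2325722 = - \frac{509333117}{219}$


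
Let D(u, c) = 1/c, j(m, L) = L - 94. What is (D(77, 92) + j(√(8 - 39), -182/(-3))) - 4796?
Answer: -1332893/276 ≈ -4829.3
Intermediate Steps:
j(m, L) = -94 + L
(D(77, 92) + j(√(8 - 39), -182/(-3))) - 4796 = (1/92 + (-94 - 182/(-3))) - 4796 = (1/92 + (-94 - 182*(-⅓))) - 4796 = (1/92 + (-94 + 182/3)) - 4796 = (1/92 - 100/3) - 4796 = -9197/276 - 4796 = -1332893/276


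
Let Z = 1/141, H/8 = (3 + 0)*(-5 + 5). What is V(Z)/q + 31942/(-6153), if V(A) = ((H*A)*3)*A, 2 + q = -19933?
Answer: -31942/6153 ≈ -5.1913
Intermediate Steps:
H = 0 (H = 8*((3 + 0)*(-5 + 5)) = 8*(3*0) = 8*0 = 0)
q = -19935 (q = -2 - 19933 = -19935)
Z = 1/141 ≈ 0.0070922
V(A) = 0 (V(A) = ((0*A)*3)*A = (0*3)*A = 0*A = 0)
V(Z)/q + 31942/(-6153) = 0/(-19935) + 31942/(-6153) = 0*(-1/19935) + 31942*(-1/6153) = 0 - 31942/6153 = -31942/6153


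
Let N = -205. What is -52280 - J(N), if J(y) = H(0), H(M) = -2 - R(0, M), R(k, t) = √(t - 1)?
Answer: -52278 + I ≈ -52278.0 + 1.0*I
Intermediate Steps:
R(k, t) = √(-1 + t)
H(M) = -2 - √(-1 + M)
J(y) = -2 - I (J(y) = -2 - √(-1 + 0) = -2 - √(-1) = -2 - I)
-52280 - J(N) = -52280 - (-2 - I) = -52280 + (2 + I) = -52278 + I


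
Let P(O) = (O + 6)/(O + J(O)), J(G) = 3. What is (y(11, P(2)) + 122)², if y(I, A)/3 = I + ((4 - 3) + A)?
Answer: 662596/25 ≈ 26504.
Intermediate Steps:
P(O) = (6 + O)/(3 + O) (P(O) = (O + 6)/(O + 3) = (6 + O)/(3 + O))
y(I, A) = 3 + 3*A + 3*I (y(I, A) = 3*(I + ((4 - 3) + A)) = 3*(I + (1 + A)) = 3*(1 + A + I) = 3 + 3*A + 3*I)
(y(11, P(2)) + 122)² = ((3 + 3*((6 + 2)/(3 + 2)) + 3*11) + 122)² = ((3 + 3*(8/5) + 33) + 122)² = ((3 + 24/5 + 33) + 122)² = (204/5 + 122)² = (814/5)² = 662596/25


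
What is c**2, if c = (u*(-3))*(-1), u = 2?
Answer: 36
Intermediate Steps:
c = 6 (c = (2*(-3))*(-1) = -6*(-1) = 6)
c**2 = 6**2 = 36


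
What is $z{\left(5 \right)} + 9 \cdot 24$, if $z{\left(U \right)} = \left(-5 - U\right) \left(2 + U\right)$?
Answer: $146$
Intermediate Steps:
$z{\left(5 \right)} + 9 \cdot 24 = \left(-10 - 5^{2} - 35\right) + 9 \cdot 24 = \left(-10 - 25 - 35\right) + 216 = -70 + 216 = 146$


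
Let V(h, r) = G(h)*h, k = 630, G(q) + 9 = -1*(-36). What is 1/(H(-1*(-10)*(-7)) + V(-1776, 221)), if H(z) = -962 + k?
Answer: -1/48284 ≈ -2.0711e-5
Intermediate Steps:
G(q) = 27 (G(q) = -9 - 1*(-36) = -9 + 36 = 27)
V(h, r) = 27*h
H(z) = -332 (H(z) = -962 + 630 = -332)
1/(H(-1*(-10)*(-7)) + V(-1776, 221)) = 1/(-332 + 27*(-1776)) = 1/(-332 - 47952) = 1/(-48284) = -1/48284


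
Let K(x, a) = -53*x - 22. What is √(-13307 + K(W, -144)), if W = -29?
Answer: 4*I*√737 ≈ 108.59*I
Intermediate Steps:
K(x, a) = -22 - 53*x
√(-13307 + K(W, -144)) = √(-13307 + (-22 - 53*(-29))) = √(-13307 + (-22 + 1537)) = √(-13307 + 1515) = √(-11792) = 4*I*√737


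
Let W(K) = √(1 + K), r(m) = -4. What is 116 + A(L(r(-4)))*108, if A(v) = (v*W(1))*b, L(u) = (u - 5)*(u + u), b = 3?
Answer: 116 + 23328*√2 ≈ 33107.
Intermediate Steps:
L(u) = 2*u*(-5 + u) (L(u) = (-5 + u)*(2*u) = 2*u*(-5 + u))
A(v) = 3*v*√2 (A(v) = (v*√(1 + 1))*3 = (v*√2)*3 = 3*v*√2)
116 + A(L(r(-4)))*108 = 116 + (3*(2*(-4)*(-5 - 4))*√2)*108 = 116 + (3*(2*(-4)*(-9))*√2)*108 = 116 + (3*72*√2)*108 = 116 + (216*√2)*108 = 116 + 23328*√2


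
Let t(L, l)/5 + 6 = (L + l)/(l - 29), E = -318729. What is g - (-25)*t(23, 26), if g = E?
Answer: -964562/3 ≈ -3.2152e+5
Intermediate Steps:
t(L, l) = -30 + 5*(L + l)/(-29 + l) (t(L, l) = -30 + 5*((L + l)/(l - 29)) = -30 + 5*((L + l)/(-29 + l)) = -30 + 5*(L + l)/(-29 + l))
g = -318729
g - (-25)*t(23, 26) = -318729 - (-25)*5*(174 + 23 - 5*26)/(-29 + 26) = -318729 - (-25)*5*(174 + 23 - 130)/(-3) = -318729 - (-25)*5*(-⅓)*67 = -318729 - (-25)*(-335)/3 = -318729 - 1*8375/3 = -318729 - 8375/3 = -964562/3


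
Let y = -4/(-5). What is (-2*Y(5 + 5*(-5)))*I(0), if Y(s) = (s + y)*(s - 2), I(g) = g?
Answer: 0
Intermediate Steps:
y = 4/5 (y = -4*(-1/5) = 4/5 ≈ 0.80000)
Y(s) = (-2 + s)*(4/5 + s) (Y(s) = (s + 4/5)*(s - 2) = (4/5 + s)*(-2 + s) = (-2 + s)*(4/5 + s))
(-2*Y(5 + 5*(-5)))*I(0) = -2*(-8/5 + (5 + 5*(-5))**2 - 6*(5 + 5*(-5))/5)*0 = -2*(-8/5 + (5 - 25)**2 - 6*(5 - 25)/5)*0 = -2*(-8/5 + (-20)**2 - 6/5*(-20))*0 = -2*(-8/5 + 400 + 24)*0 = -2*2112/5*0 = -4224/5*0 = 0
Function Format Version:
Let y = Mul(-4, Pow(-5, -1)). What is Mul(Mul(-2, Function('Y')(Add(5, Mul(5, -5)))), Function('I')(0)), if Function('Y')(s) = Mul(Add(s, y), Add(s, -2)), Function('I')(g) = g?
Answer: 0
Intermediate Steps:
y = Rational(4, 5) (y = Mul(-4, Rational(-1, 5)) = Rational(4, 5) ≈ 0.80000)
Function('Y')(s) = Mul(Add(-2, s), Add(Rational(4, 5), s)) (Function('Y')(s) = Mul(Add(s, Rational(4, 5)), Add(s, -2)) = Mul(Add(Rational(4, 5), s), Add(-2, s)) = Mul(Add(-2, s), Add(Rational(4, 5), s)))
Mul(Mul(-2, Function('Y')(Add(5, Mul(5, -5)))), Function('I')(0)) = Mul(Mul(-2, Add(Rational(-8, 5), Pow(Add(5, Mul(5, -5)), 2), Mul(Rational(-6, 5), Add(5, Mul(5, -5))))), 0) = Mul(Mul(-2, Add(Rational(-8, 5), Pow(Add(5, -25), 2), Mul(Rational(-6, 5), Add(5, -25)))), 0) = Mul(Mul(-2, Add(Rational(-8, 5), Pow(-20, 2), Mul(Rational(-6, 5), -20))), 0) = Mul(Mul(-2, Add(Rational(-8, 5), 400, 24)), 0) = Mul(Mul(-2, Rational(2112, 5)), 0) = Mul(Rational(-4224, 5), 0) = 0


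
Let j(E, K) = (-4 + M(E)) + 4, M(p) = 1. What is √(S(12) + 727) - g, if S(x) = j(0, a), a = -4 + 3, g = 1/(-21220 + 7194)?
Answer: 1/14026 + 2*√182 ≈ 26.982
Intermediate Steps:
g = -1/14026 (g = 1/(-14026) = -1/14026 ≈ -7.1296e-5)
a = -1
j(E, K) = 1 (j(E, K) = (-4 + 1) + 4 = -3 + 4 = 1)
S(x) = 1
√(S(12) + 727) - g = √(1 + 727) - 1*(-1/14026) = √728 + 1/14026 = 2*√182 + 1/14026 = 1/14026 + 2*√182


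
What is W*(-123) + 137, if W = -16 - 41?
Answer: 7148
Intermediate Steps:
W = -57
W*(-123) + 137 = -57*(-123) + 137 = 7011 + 137 = 7148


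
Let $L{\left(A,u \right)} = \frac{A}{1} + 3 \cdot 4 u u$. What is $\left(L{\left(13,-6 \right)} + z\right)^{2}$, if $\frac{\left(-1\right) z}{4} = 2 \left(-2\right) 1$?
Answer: $212521$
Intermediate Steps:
$z = 16$ ($z = - 4 \cdot 2 \left(-2\right) 1 = - 4 \left(\left(-4\right) 1\right) = \left(-4\right) \left(-4\right) = 16$)
$L{\left(A,u \right)} = A + 12 u^{2}$ ($L{\left(A,u \right)} = 1 A + 12 u u = A + 12 u^{2}$)
$\left(L{\left(13,-6 \right)} + z\right)^{2} = \left(\left(13 + 12 \left(-6\right)^{2}\right) + 16\right)^{2} = \left(\left(13 + 12 \cdot 36\right) + 16\right)^{2} = \left(\left(13 + 432\right) + 16\right)^{2} = \left(445 + 16\right)^{2} = 461^{2} = 212521$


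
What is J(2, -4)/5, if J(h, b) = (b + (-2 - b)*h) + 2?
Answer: ⅖ ≈ 0.40000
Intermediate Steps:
J(h, b) = 2 + b + h*(-2 - b) (J(h, b) = (b + h*(-2 - b)) + 2 = 2 + b + h*(-2 - b))
J(2, -4)/5 = (2 - 4 - 2*2 - 1*(-4)*2)/5 = (2 - 4 - 4 + 8)/5 = (⅕)*2 = ⅖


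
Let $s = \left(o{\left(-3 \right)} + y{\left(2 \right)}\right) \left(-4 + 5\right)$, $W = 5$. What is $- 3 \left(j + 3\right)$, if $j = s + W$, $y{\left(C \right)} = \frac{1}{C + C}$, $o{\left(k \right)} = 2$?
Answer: $- \frac{123}{4} \approx -30.75$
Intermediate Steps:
$y{\left(C \right)} = \frac{1}{2 C}$
$s = \frac{9}{4}$ ($s = \left(2 + \frac{1}{2 \cdot 2}\right) \left(-4 + 5\right) = \left(2 + \frac{1}{2} \cdot \frac{1}{2}\right) 1 = \left(2 + \frac{1}{4}\right) 1 = \frac{9}{4} \cdot 1 = \frac{9}{4} \approx 2.25$)
$j = \frac{29}{4}$ ($j = \frac{9}{4} + 5 = \frac{29}{4} \approx 7.25$)
$- 3 \left(j + 3\right) = - 3 \left(\frac{29}{4} + 3\right) = \left(-3\right) \frac{41}{4} = - \frac{123}{4}$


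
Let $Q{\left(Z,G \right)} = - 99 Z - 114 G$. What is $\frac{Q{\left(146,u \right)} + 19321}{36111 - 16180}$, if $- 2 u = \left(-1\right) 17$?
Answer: $\frac{3898}{19931} \approx 0.19557$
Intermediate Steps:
$u = \frac{17}{2}$ ($u = - \frac{\left(-1\right) 17}{2} = \left(- \frac{1}{2}\right) \left(-17\right) = \frac{17}{2} \approx 8.5$)
$Q{\left(Z,G \right)} = - 114 G - 99 Z$
$\frac{Q{\left(146,u \right)} + 19321}{36111 - 16180} = \frac{\left(\left(-114\right) \frac{17}{2} - 14454\right) + 19321}{36111 - 16180} = \frac{\left(-969 - 14454\right) + 19321}{19931} = \left(-15423 + 19321\right) \frac{1}{19931} = 3898 \cdot \frac{1}{19931} = \frac{3898}{19931}$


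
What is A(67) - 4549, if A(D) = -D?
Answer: -4616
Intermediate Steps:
A(67) - 4549 = -1*67 - 4549 = -67 - 4549 = -4616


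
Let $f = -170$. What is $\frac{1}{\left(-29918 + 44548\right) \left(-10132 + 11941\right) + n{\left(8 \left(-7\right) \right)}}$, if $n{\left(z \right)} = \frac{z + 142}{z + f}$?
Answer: $\frac{113}{2990620667} \approx 3.7785 \cdot 10^{-8}$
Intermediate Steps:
$n{\left(z \right)} = \frac{142 + z}{-170 + z}$ ($n{\left(z \right)} = \frac{z + 142}{z - 170} = \frac{142 + z}{-170 + z}$)
$\frac{1}{\left(-29918 + 44548\right) \left(-10132 + 11941\right) + n{\left(8 \left(-7\right) \right)}} = \frac{1}{\left(-29918 + 44548\right) \left(-10132 + 11941\right) + \frac{142 + 8 \left(-7\right)}{-170 + 8 \left(-7\right)}} = \frac{1}{14630 \cdot 1809 + \frac{142 - 56}{-170 - 56}} = \frac{1}{26465670 + \frac{1}{-226} \cdot 86} = \frac{1}{26465670 - \frac{43}{113}} = \frac{1}{\frac{2990620667}{113}} = \frac{113}{2990620667}$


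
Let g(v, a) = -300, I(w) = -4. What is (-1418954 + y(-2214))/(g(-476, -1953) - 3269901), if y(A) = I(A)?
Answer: 472986/1090067 ≈ 0.43391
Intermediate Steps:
y(A) = -4
(-1418954 + y(-2214))/(g(-476, -1953) - 3269901) = (-1418954 - 4)/(-300 - 3269901) = -1418958/(-3270201) = -1418958*(-1/3270201) = 472986/1090067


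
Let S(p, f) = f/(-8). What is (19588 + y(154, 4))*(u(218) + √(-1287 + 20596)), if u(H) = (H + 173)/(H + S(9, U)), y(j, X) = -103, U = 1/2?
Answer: 121898160/3487 + 19485*√19309 ≈ 2.7425e+6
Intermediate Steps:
U = ½ ≈ 0.50000
S(p, f) = -f/8 (S(p, f) = f*(-⅛) = -f/8)
u(H) = (173 + H)/(-1/16 + H) (u(H) = (H + 173)/(H - ⅛*½) = (173 + H)/(H - 1/16) = (173 + H)/(-1/16 + H))
(19588 + y(154, 4))*(u(218) + √(-1287 + 20596)) = (19588 - 103)*(16*(173 + 218)/(-1 + 16*218) + √(-1287 + 20596)) = 19485*(16*391/(-1 + 3488) + √19309) = 19485*(16*391/3487 + √19309) = 19485*(16*(1/3487)*391 + √19309) = 19485*(6256/3487 + √19309) = 121898160/3487 + 19485*√19309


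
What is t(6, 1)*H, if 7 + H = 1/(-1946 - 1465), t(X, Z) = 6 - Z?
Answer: -119390/3411 ≈ -35.001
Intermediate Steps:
H = -23878/3411 (H = -7 + 1/(-1946 - 1465) = -7 + 1/(-3411) = -7 - 1/3411 = -23878/3411 ≈ -7.0003)
t(6, 1)*H = (6 - 1*1)*(-23878/3411) = (6 - 1)*(-23878/3411) = 5*(-23878/3411) = -119390/3411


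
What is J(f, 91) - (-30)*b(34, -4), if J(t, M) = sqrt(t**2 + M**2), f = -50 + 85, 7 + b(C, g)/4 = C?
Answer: 3240 + 7*sqrt(194) ≈ 3337.5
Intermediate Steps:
b(C, g) = -28 + 4*C
f = 35
J(t, M) = sqrt(M**2 + t**2)
J(f, 91) - (-30)*b(34, -4) = sqrt(91**2 + 35**2) - (-30)*(-28 + 4*34) = sqrt(8281 + 1225) - (-30)*(-28 + 136) = sqrt(9506) - (-30)*108 = 7*sqrt(194) - 1*(-3240) = 7*sqrt(194) + 3240 = 3240 + 7*sqrt(194)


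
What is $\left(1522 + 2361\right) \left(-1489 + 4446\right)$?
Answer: $11482031$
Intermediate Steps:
$\left(1522 + 2361\right) \left(-1489 + 4446\right) = 3883 \cdot 2957 = 11482031$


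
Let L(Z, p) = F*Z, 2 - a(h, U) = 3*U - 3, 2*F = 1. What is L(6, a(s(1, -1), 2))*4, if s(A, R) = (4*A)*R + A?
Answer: 12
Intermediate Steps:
s(A, R) = A + 4*A*R (s(A, R) = 4*A*R + A = A + 4*A*R)
F = ½ (F = (½)*1 = ½ ≈ 0.50000)
a(h, U) = 5 - 3*U (a(h, U) = 2 - (3*U - 3) = 2 - (-3 + 3*U) = 2 + (3 - 3*U) = 5 - 3*U)
L(Z, p) = Z/2
L(6, a(s(1, -1), 2))*4 = ((½)*6)*4 = 3*4 = 12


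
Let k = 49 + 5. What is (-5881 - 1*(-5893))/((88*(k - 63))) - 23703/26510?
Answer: -3287/3615 ≈ -0.90927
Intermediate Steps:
k = 54
(-5881 - 1*(-5893))/((88*(k - 63))) - 23703/26510 = (-5881 - 1*(-5893))/((88*(54 - 63))) - 23703/26510 = (-5881 + 5893)/((88*(-9))) - 23703*1/26510 = 12/(-792) - 23703/26510 = 12*(-1/792) - 23703/26510 = -1/66 - 23703/26510 = -3287/3615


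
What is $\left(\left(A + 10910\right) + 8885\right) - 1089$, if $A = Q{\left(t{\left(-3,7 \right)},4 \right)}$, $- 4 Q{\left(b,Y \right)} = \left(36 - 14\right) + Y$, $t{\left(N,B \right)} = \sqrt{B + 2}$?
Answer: $\frac{37399}{2} \approx 18700.0$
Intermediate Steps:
$t{\left(N,B \right)} = \sqrt{2 + B}$
$Q{\left(b,Y \right)} = - \frac{11}{2} - \frac{Y}{4}$ ($Q{\left(b,Y \right)} = - \frac{\left(36 - 14\right) + Y}{4} = - \frac{22 + Y}{4} = - \frac{11}{2} - \frac{Y}{4}$)
$A = - \frac{13}{2}$ ($A = - \frac{11}{2} - 1 = - \frac{13}{2} \approx -6.5$)
$\left(\left(A + 10910\right) + 8885\right) - 1089 = \left(\left(- \frac{13}{2} + 10910\right) + 8885\right) - 1089 = \left(\frac{21807}{2} + 8885\right) - 1089 = \frac{39577}{2} - 1089 = \frac{37399}{2}$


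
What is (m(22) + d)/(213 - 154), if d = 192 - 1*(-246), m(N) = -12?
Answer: 426/59 ≈ 7.2203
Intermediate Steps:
d = 438 (d = 192 + 246 = 438)
(m(22) + d)/(213 - 154) = (-12 + 438)/(213 - 154) = 426/59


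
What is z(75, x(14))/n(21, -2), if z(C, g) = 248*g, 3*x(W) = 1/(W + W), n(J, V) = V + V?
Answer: -31/42 ≈ -0.73810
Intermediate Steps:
n(J, V) = 2*V
x(W) = 1/(6*W) (x(W) = 1/(3*(W + W)) = 1/(3*((2*W))) = (1/(2*W))/3 = 1/(6*W))
z(75, x(14))/n(21, -2) = (248*((⅙)/14))/((2*(-2))) = (248*((⅙)*(1/14)))/(-4) = (248*(1/84))*(-¼) = (62/21)*(-¼) = -31/42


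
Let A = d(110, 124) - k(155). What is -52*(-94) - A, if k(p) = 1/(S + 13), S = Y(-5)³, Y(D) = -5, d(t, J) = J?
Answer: 533567/112 ≈ 4764.0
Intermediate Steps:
S = -125 (S = (-5)³ = -125)
k(p) = -1/112 (k(p) = 1/(-125 + 13) = 1/(-112) = -1/112)
A = 13889/112 (A = 124 - 1*(-1/112) = 124 + 1/112 = 13889/112 ≈ 124.01)
-52*(-94) - A = -52*(-94) - 1*13889/112 = 4888 - 13889/112 = 533567/112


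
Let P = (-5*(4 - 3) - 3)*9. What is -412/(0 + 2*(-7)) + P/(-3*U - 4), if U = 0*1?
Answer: 332/7 ≈ 47.429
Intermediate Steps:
P = -72 (P = (-5*1 - 3)*9 = (-5 - 3)*9 = -8*9 = -72)
U = 0
-412/(0 + 2*(-7)) + P/(-3*U - 4) = -412/(0 + 2*(-7)) - 72/(-3*0 - 4) = -412/(0 - 14) - 72/(0 - 4) = -412/(-14) - 72/(-4) = -412*(-1/14) - 72*(-1/4) = 206/7 + 18 = 332/7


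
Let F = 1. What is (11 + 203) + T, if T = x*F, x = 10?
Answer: 224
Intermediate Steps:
T = 10 (T = 10*1 = 10)
(11 + 203) + T = (11 + 203) + 10 = 214 + 10 = 224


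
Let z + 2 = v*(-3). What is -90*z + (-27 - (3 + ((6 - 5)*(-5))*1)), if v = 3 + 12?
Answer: 4205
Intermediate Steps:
v = 15
z = -47 (z = -2 + 15*(-3) = -2 - 45 = -47)
-90*z + (-27 - (3 + ((6 - 5)*(-5))*1)) = -90*(-47) + (-27 - (3 + ((6 - 5)*(-5))*1)) = 4230 + (-27 - (3 + (1*(-5))*1)) = 4230 + (-27 - (3 - 5*1)) = 4230 + (-27 - (3 - 5)) = 4230 + (-27 - 1*(-2)) = 4230 + (-27 + 2) = 4230 - 25 = 4205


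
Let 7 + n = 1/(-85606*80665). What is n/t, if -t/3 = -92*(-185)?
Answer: 48337855931/352590131969400 ≈ 0.00013709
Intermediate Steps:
t = -51060 (t = -(-276)*(-185) = -3*17020 = -51060)
n = -48337855931/6905407990 (n = -7 + 1/(-85606*80665) = -7 - 1/85606*1/80665 = -7 - 1/6905407990 = -48337855931/6905407990 ≈ -7.0000)
n/t = -48337855931/6905407990/(-51060) = -48337855931/6905407990*(-1/51060) = 48337855931/352590131969400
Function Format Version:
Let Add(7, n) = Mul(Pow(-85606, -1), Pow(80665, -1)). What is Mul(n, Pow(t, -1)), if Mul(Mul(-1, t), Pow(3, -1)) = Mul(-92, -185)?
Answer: Rational(48337855931, 352590131969400) ≈ 0.00013709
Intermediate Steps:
t = -51060 (t = Mul(-3, Mul(-92, -185)) = Mul(-3, 17020) = -51060)
n = Rational(-48337855931, 6905407990) (n = Add(-7, Mul(Pow(-85606, -1), Pow(80665, -1))) = Add(-7, Mul(Rational(-1, 85606), Rational(1, 80665))) = Add(-7, Rational(-1, 6905407990)) = Rational(-48337855931, 6905407990) ≈ -7.0000)
Mul(n, Pow(t, -1)) = Mul(Rational(-48337855931, 6905407990), Pow(-51060, -1)) = Mul(Rational(-48337855931, 6905407990), Rational(-1, 51060)) = Rational(48337855931, 352590131969400)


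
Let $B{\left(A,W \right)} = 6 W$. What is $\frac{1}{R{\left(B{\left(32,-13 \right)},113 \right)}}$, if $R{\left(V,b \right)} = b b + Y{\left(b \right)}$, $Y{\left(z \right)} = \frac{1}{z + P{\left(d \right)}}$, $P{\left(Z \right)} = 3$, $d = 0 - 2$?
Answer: $\frac{116}{1481205} \approx 7.8315 \cdot 10^{-5}$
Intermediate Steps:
$d = -2$ ($d = 0 - 2 = -2$)
$Y{\left(z \right)} = \frac{1}{3 + z}$ ($Y{\left(z \right)} = \frac{1}{z + 3} = \frac{1}{3 + z}$)
$R{\left(V,b \right)} = b^{2} + \frac{1}{3 + b}$ ($R{\left(V,b \right)} = b b + \frac{1}{3 + b} = b^{2} + \frac{1}{3 + b}$)
$\frac{1}{R{\left(B{\left(32,-13 \right)},113 \right)}} = \frac{1}{\frac{1}{3 + 113} \left(1 + 113^{2} \left(3 + 113\right)\right)} = \frac{1}{\frac{1}{116} \left(1 + 12769 \cdot 116\right)} = \frac{1}{\frac{1}{116} \left(1 + 1481204\right)} = \frac{1}{\frac{1}{116} \cdot 1481205} = \frac{1}{\frac{1481205}{116}} = \frac{116}{1481205}$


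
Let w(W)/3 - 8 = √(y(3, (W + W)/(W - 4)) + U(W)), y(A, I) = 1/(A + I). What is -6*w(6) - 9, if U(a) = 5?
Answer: -153 - 6*√46 ≈ -193.69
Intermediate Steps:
w(W) = 24 + 3*√(5 + 1/(3 + 2*W/(-4 + W))) (w(W) = 24 + 3*√(1/(3 + (W + W)/(W - 4)) + 5) = 24 + 3*√(1/(3 + (2*W)/(-4 + W)) + 5) = 24 + 3*√(1/(3 + 2*W/(-4 + W)) + 5) = 24 + 3*√(5 + 1/(3 + 2*W/(-4 + W))))
-6*w(6) - 9 = -6*(24 + 3*√2*√((-32 + 13*6)/(-12 + 5*6))) - 9 = -6*(24 + 3*√2*√((-32 + 78)/(-12 + 30))) - 9 = -6*(24 + 3*√2*√(46/18)) - 9 = -6*(24 + 3*√2*√((1/18)*46)) - 9 = -6*(24 + 3*√2*√(23/9)) - 9 = -6*(24 + 3*√2*(√23/3)) - 9 = -6*(24 + √46) - 9 = (-144 - 6*√46) - 9 = -153 - 6*√46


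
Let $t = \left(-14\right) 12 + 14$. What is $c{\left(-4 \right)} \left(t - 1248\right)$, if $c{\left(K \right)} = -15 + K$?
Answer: $26638$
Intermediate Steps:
$t = -154$ ($t = -168 + 14 = -154$)
$c{\left(-4 \right)} \left(t - 1248\right) = \left(-15 - 4\right) \left(-154 - 1248\right) = \left(-19\right) \left(-1402\right) = 26638$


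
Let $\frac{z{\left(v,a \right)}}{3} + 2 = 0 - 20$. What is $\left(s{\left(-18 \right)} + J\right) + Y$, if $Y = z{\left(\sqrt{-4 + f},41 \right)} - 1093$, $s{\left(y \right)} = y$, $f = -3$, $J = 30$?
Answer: $-1147$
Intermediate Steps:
$z{\left(v,a \right)} = -66$ ($z{\left(v,a \right)} = -6 + 3 \left(0 - 20\right) = -6 + 3 \left(-20\right) = -6 - 60 = -66$)
$Y = -1159$ ($Y = -66 - 1093 = -1159$)
$\left(s{\left(-18 \right)} + J\right) + Y = \left(-18 + 30\right) - 1159 = 12 - 1159 = -1147$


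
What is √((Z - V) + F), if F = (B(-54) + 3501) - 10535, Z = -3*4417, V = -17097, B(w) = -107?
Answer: I*√3295 ≈ 57.402*I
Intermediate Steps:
Z = -13251
F = -7141 (F = (-107 + 3501) - 10535 = 3394 - 10535 = -7141)
√((Z - V) + F) = √((-13251 - 1*(-17097)) - 7141) = √((-13251 + 17097) - 7141) = √(3846 - 7141) = √(-3295) = I*√3295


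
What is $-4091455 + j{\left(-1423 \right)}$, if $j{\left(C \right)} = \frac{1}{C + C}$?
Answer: $- \frac{11644280931}{2846} \approx -4.0915 \cdot 10^{6}$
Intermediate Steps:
$j{\left(C \right)} = \frac{1}{2 C}$
$-4091455 + j{\left(-1423 \right)} = -4091455 + \frac{1}{2 \left(-1423\right)} = -4091455 + \frac{1}{2} \left(- \frac{1}{1423}\right) = -4091455 - \frac{1}{2846} = - \frac{11644280931}{2846}$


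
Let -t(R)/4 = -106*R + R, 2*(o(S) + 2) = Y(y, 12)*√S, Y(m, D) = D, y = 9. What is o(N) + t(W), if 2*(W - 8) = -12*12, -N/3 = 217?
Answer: -26882 + 6*I*√651 ≈ -26882.0 + 153.09*I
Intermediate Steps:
N = -651 (N = -3*217 = -651)
o(S) = -2 + 6*√S (o(S) = -2 + (12*√S)/2 = -2 + 6*√S)
W = -64 (W = 8 + (-12*12)/2 = 8 + (½)*(-144) = 8 - 72 = -64)
t(R) = 420*R (t(R) = -4*(-106*R + R) = -(-420)*R = 420*R)
o(N) + t(W) = (-2 + 6*√(-651)) + 420*(-64) = (-2 + 6*(I*√651)) - 26880 = (-2 + 6*I*√651) - 26880 = -26882 + 6*I*√651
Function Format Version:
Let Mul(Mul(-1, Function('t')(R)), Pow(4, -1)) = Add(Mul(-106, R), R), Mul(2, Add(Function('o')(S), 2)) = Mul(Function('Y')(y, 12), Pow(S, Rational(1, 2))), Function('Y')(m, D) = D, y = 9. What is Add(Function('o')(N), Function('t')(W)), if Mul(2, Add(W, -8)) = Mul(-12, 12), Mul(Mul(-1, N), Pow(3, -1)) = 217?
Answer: Add(-26882, Mul(6, I, Pow(651, Rational(1, 2)))) ≈ Add(-26882., Mul(153.09, I))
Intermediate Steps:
N = -651 (N = Mul(-3, 217) = -651)
Function('o')(S) = Add(-2, Mul(6, Pow(S, Rational(1, 2)))) (Function('o')(S) = Add(-2, Mul(Rational(1, 2), Mul(12, Pow(S, Rational(1, 2))))) = Add(-2, Mul(6, Pow(S, Rational(1, 2)))))
W = -64 (W = Add(8, Mul(Rational(1, 2), Mul(-12, 12))) = Add(8, Mul(Rational(1, 2), -144)) = Add(8, -72) = -64)
Function('t')(R) = Mul(420, R) (Function('t')(R) = Mul(-4, Add(Mul(-106, R), R)) = Mul(-4, Mul(-105, R)) = Mul(420, R))
Add(Function('o')(N), Function('t')(W)) = Add(Add(-2, Mul(6, Pow(-651, Rational(1, 2)))), Mul(420, -64)) = Add(Add(-2, Mul(6, Mul(I, Pow(651, Rational(1, 2))))), -26880) = Add(Add(-2, Mul(6, I, Pow(651, Rational(1, 2)))), -26880) = Add(-26882, Mul(6, I, Pow(651, Rational(1, 2))))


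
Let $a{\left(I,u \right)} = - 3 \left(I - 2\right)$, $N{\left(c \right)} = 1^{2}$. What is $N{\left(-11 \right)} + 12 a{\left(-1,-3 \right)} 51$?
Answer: $5509$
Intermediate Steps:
$N{\left(c \right)} = 1$
$a{\left(I,u \right)} = 6 - 3 I$ ($a{\left(I,u \right)} = - 3 \left(-2 + I\right) = 6 - 3 I$)
$N{\left(-11 \right)} + 12 a{\left(-1,-3 \right)} 51 = 1 + 12 \left(6 - -3\right) 51 = 1 + 12 \left(6 + 3\right) 51 = 1 + 12 \cdot 9 \cdot 51 = 1 + 108 \cdot 51 = 1 + 5508 = 5509$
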